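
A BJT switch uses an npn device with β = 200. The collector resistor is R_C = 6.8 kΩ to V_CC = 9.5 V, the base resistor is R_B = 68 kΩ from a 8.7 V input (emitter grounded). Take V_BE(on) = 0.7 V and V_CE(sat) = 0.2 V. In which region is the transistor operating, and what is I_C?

Assume active: I_B = (8.7 − 0.7)/68 = 0.118 mA, giving I_C = β·I_B = 23.5 mA.
But then V_CE = 9.5 − 23.5×6.8 = -150 V < V_CE(sat) = 0.2 V — impossible in the active region.
So the transistor is saturated. With V_CE = 0.2 V, I_C = (V_CC − 0.2)/R_C = 9.3/6.8 = 1.37 mA.
Check: β·I_B = 23.5 mA > I_C = 1.37 mA, confirming saturation.

saturation; I_C ≈ 1.4 mA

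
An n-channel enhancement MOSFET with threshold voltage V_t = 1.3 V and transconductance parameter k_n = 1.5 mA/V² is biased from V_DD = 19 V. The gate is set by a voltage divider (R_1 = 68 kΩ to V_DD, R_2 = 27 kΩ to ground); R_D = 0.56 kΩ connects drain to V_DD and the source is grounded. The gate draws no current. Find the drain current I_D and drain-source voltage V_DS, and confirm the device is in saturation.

I_D ≈ 13 mA, V_DS ≈ 12 V

V_G = V_DD·R_2/(R_1+R_2) = 19×27/95 = 5.4 V. With the source grounded, V_GS = V_G = 5.4 V.
Assume saturation: I_D = (k_n/2)(V_GS − V_t)² = (1.5/2)×(5.4 − 1.3)² = 0.75×4.1² = 12.6 mA.
V_DS = V_DD − I_D·R_D = 19 − 12.6×0.56 = 11.9 V.
Saturation requires V_DS ≥ V_GS − V_t = 4.1 V; 11.9 ≥ 4.1 ✓.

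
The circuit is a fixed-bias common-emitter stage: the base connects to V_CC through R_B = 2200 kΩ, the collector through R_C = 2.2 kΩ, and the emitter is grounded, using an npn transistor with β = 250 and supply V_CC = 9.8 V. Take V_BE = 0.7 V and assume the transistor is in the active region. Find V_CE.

Base loop: V_CC = I_B·R_B + V_BE, so I_B = (9.8 − 0.7)/2200 kΩ = 0.00414 mA.
In the active region I_C = β·I_B = 250 × 0.00414 = 1.03 mA.
Collector loop: V_CE = V_CC − I_C·R_C = 9.8 − 1.03×2.2 = 7.53 V.
Since V_CE = 7.53 V > V_CE(sat) ≈ 0.2 V, the transistor is in the active region as assumed.

V_CE ≈ 7.5 V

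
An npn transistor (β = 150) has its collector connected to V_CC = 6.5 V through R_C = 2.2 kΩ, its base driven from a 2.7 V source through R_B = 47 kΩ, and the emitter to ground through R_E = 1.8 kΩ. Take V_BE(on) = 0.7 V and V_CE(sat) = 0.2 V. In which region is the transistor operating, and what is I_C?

Assume active. Base-emitter loop: I_B = (V_BB − V_BE)/(R_B + (β+1)R_E) = (2.7 − 0.7)/(47 + 151×1.8) = 0.00627 mA.
I_C = β·I_B = 150×0.00627 = 0.941 mA.
V_CE = V_CC − I_C·R_C − I_E·R_E = 6.5 − 0.941×2.2 − 0.947×1.8 = 2.72 V > V_CE(sat), so the active-region assumption holds.

active; I_C ≈ 0.94 mA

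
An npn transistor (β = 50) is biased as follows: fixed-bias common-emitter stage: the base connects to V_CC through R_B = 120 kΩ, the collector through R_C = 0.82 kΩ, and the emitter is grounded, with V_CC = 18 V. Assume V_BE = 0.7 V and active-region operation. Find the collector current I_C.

I_C ≈ 7.2 mA

Base loop: V_CC = I_B·R_B + V_BE, so I_B = (18 − 0.7)/120 kΩ = 0.144 mA.
In the active region I_C = β·I_B = 50 × 0.144 = 7.21 mA.
Collector loop: V_CE = V_CC − I_C·R_C = 18 − 7.21×0.82 = 12.1 V.
Since V_CE = 12.1 V > V_CE(sat) ≈ 0.2 V, the transistor is in the active region as assumed.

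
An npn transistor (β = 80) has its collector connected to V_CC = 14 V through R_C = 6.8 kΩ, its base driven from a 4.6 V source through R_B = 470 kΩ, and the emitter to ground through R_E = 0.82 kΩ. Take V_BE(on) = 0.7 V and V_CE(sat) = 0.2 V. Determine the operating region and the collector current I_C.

Assume active. Base-emitter loop: I_B = (V_BB − V_BE)/(R_B + (β+1)R_E) = (4.6 − 0.7)/(470 + 81×0.82) = 0.00727 mA.
I_C = β·I_B = 80×0.00727 = 0.582 mA.
V_CE = V_CC − I_C·R_C − I_E·R_E = 14 − 0.582×6.8 − 0.589×0.82 = 9.56 V > V_CE(sat), so the active-region assumption holds.

active; I_C ≈ 0.58 mA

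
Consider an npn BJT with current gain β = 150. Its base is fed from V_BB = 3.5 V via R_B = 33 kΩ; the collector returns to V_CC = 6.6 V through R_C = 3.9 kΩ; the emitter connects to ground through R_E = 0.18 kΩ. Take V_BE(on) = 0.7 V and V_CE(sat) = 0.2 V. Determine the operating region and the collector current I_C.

Assume active: I_B = (3.5 − 0.7)/(33 + 151×0.18) = 0.0465 mA, I_C = β·I_B = 6.98 mA.
Then V_CE = 6.6 − 6.98×3.9 − 7.03×0.18 = -21.9 V < 0.2 V — the active assumption fails.
Re-solve with V_CE = 0.2 V. KCL at the emitter: V_E/R_E = (V_BB−0.7−V_E)/R_B + (V_CC−0.2−V_E)/R_C, giving V_E = 0.295 V.
I_C = (V_CC − 0.2 − V_E)/R_C = (6.4 − 0.295)/3.9 = 1.57 mA.
Check: I_B = (2.8 − 0.295)/33 = 0.0759 mA, and β·I_B = 11.4 mA > I_C, confirming saturation.

saturation; I_C ≈ 1.6 mA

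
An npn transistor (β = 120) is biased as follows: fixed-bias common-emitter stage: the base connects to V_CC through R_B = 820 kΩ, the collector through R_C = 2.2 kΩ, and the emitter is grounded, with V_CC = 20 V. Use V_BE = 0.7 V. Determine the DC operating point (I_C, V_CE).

Base loop: V_CC = I_B·R_B + V_BE, so I_B = (20 − 0.7)/820 kΩ = 0.0235 mA.
In the active region I_C = β·I_B = 120 × 0.0235 = 2.82 mA.
Collector loop: V_CE = V_CC − I_C·R_C = 20 − 2.82×2.2 = 13.8 V.
Since V_CE = 13.8 V > V_CE(sat) ≈ 0.2 V, the transistor is in the active region as assumed.

I_C ≈ 2.8 mA, V_CE ≈ 14 V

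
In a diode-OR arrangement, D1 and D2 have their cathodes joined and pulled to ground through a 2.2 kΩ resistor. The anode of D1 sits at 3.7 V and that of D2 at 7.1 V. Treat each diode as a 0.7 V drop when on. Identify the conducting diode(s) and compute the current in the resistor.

Assume both conduct. Then node N would need to be at both 3.7−0.7 = 3 V and 7.1−0.7 = 6.4 V, which is impossible.
Assume only D2 conducts: V_N = 7.1 − 0.7 = 6.4 V, so I_R = 6.4/2.2 = 2.91 mA.
Check D1: its anode-to-cathode voltage is 3.7 − 6.4 = -2.7 V < 0.7 V, so it is off. The assumption is consistent.

Only D2 conducts; I_R ≈ 2.9 mA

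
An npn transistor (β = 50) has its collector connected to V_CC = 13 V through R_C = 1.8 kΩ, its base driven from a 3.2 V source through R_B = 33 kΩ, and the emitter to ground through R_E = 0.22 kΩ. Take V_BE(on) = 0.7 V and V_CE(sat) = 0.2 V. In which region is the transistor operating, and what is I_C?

active; I_C ≈ 2.8 mA

Assume active. Base-emitter loop: I_B = (V_BB − V_BE)/(R_B + (β+1)R_E) = (3.2 − 0.7)/(33 + 51×0.22) = 0.0565 mA.
I_C = β·I_B = 50×0.0565 = 2.83 mA.
V_CE = V_CC − I_C·R_C − I_E·R_E = 13 − 2.83×1.8 − 2.88×0.22 = 7.28 V > V_CE(sat), so the active-region assumption holds.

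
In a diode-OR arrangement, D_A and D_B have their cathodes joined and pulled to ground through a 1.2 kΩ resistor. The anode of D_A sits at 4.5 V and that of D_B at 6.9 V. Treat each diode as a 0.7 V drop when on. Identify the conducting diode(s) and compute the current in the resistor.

Only D_B conducts; I_R ≈ 5.2 mA

Assume both conduct. Then node N would need to be at both 4.5−0.7 = 3.8 V and 6.9−0.7 = 6.2 V, which is impossible.
Assume only D_B conducts: V_N = 6.9 − 0.7 = 6.2 V, so I_R = 6.2/1.2 = 5.17 mA.
Check D_A: its anode-to-cathode voltage is 4.5 − 6.2 = -1.7 V < 0.7 V, so it is off. The assumption is consistent.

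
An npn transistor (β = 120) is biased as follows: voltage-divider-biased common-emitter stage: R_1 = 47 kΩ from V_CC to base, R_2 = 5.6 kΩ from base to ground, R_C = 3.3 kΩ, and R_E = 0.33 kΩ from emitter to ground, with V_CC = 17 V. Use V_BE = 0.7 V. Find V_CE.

V_CE ≈ 6.2 V

Thevenize the base divider: V_Th = V_CC·R_2/(R_1+R_2) = 17×5.6/52.6 = 1.81 V, R_Th = R_1‖R_2 = 5 kΩ.
Base-emitter loop: V_Th = I_B·R_Th + V_BE + (β+1)I_B·R_E, so I_B = (1.81 − 0.7) / (5 + 121×0.33) = 0.0247 mA.
I_C = β·I_B = 120×0.0247 = 2.96 mA, and I_E = (β+1)I_B = 2.99 mA.
V_CE = V_CC − I_C·R_C − I_E·R_E = 17 − 2.96×3.3 − 2.99×0.33 = 6.23 V.
V_CE = 6.23 V > 0.2 V confirms active-region operation.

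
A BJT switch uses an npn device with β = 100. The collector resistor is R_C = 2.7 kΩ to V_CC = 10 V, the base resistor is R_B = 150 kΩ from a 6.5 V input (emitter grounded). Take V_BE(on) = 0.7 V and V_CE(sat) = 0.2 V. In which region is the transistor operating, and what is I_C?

Assume active: I_B = (6.5 − 0.7)/150 = 0.0387 mA, giving I_C = β·I_B = 3.87 mA.
But then V_CE = 10 − 3.87×2.7 = -0.44 V < V_CE(sat) = 0.2 V — impossible in the active region.
So the transistor is saturated. With V_CE = 0.2 V, I_C = (V_CC − 0.2)/R_C = 9.8/2.7 = 3.63 mA.
Check: β·I_B = 3.87 mA > I_C = 3.63 mA, confirming saturation.

saturation; I_C ≈ 3.6 mA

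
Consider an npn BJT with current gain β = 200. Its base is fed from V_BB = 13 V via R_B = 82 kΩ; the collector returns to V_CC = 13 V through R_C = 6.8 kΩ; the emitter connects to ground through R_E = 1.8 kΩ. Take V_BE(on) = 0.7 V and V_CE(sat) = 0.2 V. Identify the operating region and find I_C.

saturation; I_C ≈ 1.5 mA

Assume active: I_B = (13 − 0.7)/(82 + 201×1.8) = 0.0277 mA, I_C = β·I_B = 5.54 mA.
Then V_CE = 13 − 5.54×6.8 − 5.57×1.8 = -34.7 V < 0.2 V — the active assumption fails.
Re-solve with V_CE = 0.2 V. KCL at the emitter: V_E/R_E = (V_BB−0.7−V_E)/R_B + (V_CC−0.2−V_E)/R_C, giving V_E = 2.84 V.
I_C = (V_CC − 0.2 − V_E)/R_C = (12.8 − 2.84)/6.8 = 1.46 mA.
Check: I_B = (12.3 − 2.84)/82 = 0.115 mA, and β·I_B = 23.1 mA > I_C, confirming saturation.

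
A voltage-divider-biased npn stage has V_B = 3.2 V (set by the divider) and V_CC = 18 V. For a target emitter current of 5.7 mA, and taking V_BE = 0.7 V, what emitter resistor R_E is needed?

V_E = V_B − V_BE = 3.2 − 0.7 = 2.5 V.
R_E = V_E / I_E = 2.5 / 5.7 = 0.439 kΩ.

R_E ≈ 0.44 kΩ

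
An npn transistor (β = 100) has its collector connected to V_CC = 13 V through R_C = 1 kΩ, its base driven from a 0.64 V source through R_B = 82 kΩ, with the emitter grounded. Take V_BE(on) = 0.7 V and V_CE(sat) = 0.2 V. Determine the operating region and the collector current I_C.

V_BB = 0.64 V ≤ V_BE(on) = 0.7 V, so the base-emitter junction is not forward biased.
The transistor is in cutoff: I_B = I_C = 0.

cutoff; I_C ≈ 0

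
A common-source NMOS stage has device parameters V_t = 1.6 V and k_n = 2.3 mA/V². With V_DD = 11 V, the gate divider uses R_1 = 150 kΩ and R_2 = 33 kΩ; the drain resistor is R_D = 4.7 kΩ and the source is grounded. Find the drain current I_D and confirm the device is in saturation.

I_D ≈ 0.17 mA

V_G = V_DD·R_2/(R_1+R_2) = 11×33/183 = 1.98 V. With the source grounded, V_GS = V_G = 1.98 V.
Assume saturation: I_D = (k_n/2)(V_GS − V_t)² = (2.3/2)×(1.98 − 1.6)² = 1.15×0.384² = 0.169 mA.
V_DS = V_DD − I_D·R_D = 11 − 0.169×4.7 = 10.2 V.
Saturation requires V_DS ≥ V_GS − V_t = 0.384 V; 10.2 ≥ 0.384 ✓.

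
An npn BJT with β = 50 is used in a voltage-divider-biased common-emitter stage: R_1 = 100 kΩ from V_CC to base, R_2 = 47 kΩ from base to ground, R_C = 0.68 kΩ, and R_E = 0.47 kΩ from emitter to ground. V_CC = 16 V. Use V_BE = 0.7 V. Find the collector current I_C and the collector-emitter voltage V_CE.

I_C ≈ 3.9 mA, V_CE ≈ 11 V

Thevenize the base divider: V_Th = V_CC·R_2/(R_1+R_2) = 16×47/147 = 5.12 V, R_Th = R_1‖R_2 = 32 kΩ.
Base-emitter loop: V_Th = I_B·R_Th + V_BE + (β+1)I_B·R_E, so I_B = (5.12 − 0.7) / (32 + 51×0.47) = 0.0789 mA.
I_C = β·I_B = 50×0.0789 = 3.95 mA, and I_E = (β+1)I_B = 4.03 mA.
V_CE = V_CC − I_C·R_C − I_E·R_E = 16 − 3.95×0.68 − 4.03×0.47 = 11.4 V.
V_CE = 11.4 V > 0.2 V confirms active-region operation.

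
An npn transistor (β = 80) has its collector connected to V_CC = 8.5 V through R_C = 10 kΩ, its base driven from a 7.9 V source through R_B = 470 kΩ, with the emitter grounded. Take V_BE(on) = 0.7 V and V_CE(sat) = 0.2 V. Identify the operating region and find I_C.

saturation; I_C ≈ 0.83 mA

Assume active: I_B = (7.9 − 0.7)/470 = 0.0153 mA, giving I_C = β·I_B = 1.23 mA.
But then V_CE = 8.5 − 1.23×10 = -3.76 V < V_CE(sat) = 0.2 V — impossible in the active region.
So the transistor is saturated. With V_CE = 0.2 V, I_C = (V_CC − 0.2)/R_C = 8.3/10 = 0.83 mA.
Check: β·I_B = 1.23 mA > I_C = 0.83 mA, confirming saturation.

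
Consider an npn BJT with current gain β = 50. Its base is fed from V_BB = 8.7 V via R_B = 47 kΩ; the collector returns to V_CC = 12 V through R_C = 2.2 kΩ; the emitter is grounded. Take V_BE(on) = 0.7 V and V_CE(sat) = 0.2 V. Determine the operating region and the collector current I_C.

saturation; I_C ≈ 5.4 mA

Assume active: I_B = (8.7 − 0.7)/47 = 0.17 mA, giving I_C = β·I_B = 8.51 mA.
But then V_CE = 12 − 8.51×2.2 = -6.72 V < V_CE(sat) = 0.2 V — impossible in the active region.
So the transistor is saturated. With V_CE = 0.2 V, I_C = (V_CC − 0.2)/R_C = 11.8/2.2 = 5.36 mA.
Check: β·I_B = 8.51 mA > I_C = 5.36 mA, confirming saturation.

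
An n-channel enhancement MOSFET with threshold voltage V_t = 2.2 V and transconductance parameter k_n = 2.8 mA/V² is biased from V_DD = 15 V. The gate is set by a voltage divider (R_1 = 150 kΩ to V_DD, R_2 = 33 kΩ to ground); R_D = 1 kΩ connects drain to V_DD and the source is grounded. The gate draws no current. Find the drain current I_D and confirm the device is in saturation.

I_D ≈ 0.36 mA

V_G = V_DD·R_2/(R_1+R_2) = 15×33/183 = 2.7 V. With the source grounded, V_GS = V_G = 2.7 V.
Assume saturation: I_D = (k_n/2)(V_GS − V_t)² = (2.8/2)×(2.7 − 2.2)² = 1.4×0.505² = 0.357 mA.
V_DS = V_DD − I_D·R_D = 15 − 0.357×1 = 14.6 V.
Saturation requires V_DS ≥ V_GS − V_t = 0.505 V; 14.6 ≥ 0.505 ✓.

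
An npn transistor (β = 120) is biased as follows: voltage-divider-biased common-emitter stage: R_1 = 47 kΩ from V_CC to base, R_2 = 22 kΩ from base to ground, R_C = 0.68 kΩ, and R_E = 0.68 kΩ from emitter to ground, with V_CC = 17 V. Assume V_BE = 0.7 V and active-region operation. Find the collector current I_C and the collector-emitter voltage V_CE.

Thevenize the base divider: V_Th = V_CC·R_2/(R_1+R_2) = 17×22/69 = 5.42 V, R_Th = R_1‖R_2 = 15 kΩ.
Base-emitter loop: V_Th = I_B·R_Th + V_BE + (β+1)I_B·R_E, so I_B = (5.42 − 0.7) / (15 + 121×0.68) = 0.0485 mA.
I_C = β·I_B = 120×0.0485 = 5.82 mA, and I_E = (β+1)I_B = 5.87 mA.
V_CE = V_CC − I_C·R_C − I_E·R_E = 17 − 5.82×0.68 − 5.87×0.68 = 9.05 V.
V_CE = 9.05 V > 0.2 V confirms active-region operation.

I_C ≈ 5.8 mA, V_CE ≈ 9 V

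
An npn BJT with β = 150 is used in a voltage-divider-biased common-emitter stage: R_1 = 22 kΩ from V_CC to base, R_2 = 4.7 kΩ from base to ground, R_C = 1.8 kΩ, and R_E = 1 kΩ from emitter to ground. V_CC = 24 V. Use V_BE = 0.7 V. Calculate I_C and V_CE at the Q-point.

Thevenize the base divider: V_Th = V_CC·R_2/(R_1+R_2) = 24×4.7/26.7 = 4.22 V, R_Th = R_1‖R_2 = 3.87 kΩ.
Base-emitter loop: V_Th = I_B·R_Th + V_BE + (β+1)I_B·R_E, so I_B = (4.22 − 0.7) / (3.87 + 151×1) = 0.0228 mA.
I_C = β·I_B = 150×0.0228 = 3.41 mA, and I_E = (β+1)I_B = 3.44 mA.
V_CE = V_CC − I_C·R_C − I_E·R_E = 24 − 3.41×1.8 − 3.44×1 = 14.4 V.
V_CE = 14.4 V > 0.2 V confirms active-region operation.

I_C ≈ 3.4 mA, V_CE ≈ 14 V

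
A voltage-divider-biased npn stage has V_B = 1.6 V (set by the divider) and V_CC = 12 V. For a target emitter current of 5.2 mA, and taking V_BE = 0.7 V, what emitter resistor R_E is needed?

R_E ≈ 0.17 kΩ

V_E = V_B − V_BE = 1.6 − 0.7 = 0.9 V.
R_E = V_E / I_E = 0.9 / 5.2 = 0.173 kΩ.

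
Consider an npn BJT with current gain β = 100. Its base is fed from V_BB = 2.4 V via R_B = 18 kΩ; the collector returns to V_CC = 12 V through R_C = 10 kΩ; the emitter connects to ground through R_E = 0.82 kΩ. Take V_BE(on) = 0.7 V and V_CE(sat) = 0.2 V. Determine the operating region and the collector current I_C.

saturation; I_C ≈ 1.1 mA

Assume active: I_B = (2.4 − 0.7)/(18 + 101×0.82) = 0.0169 mA, I_C = β·I_B = 1.69 mA.
Then V_CE = 12 − 1.69×10 − 1.7×0.82 = -6.26 V < 0.2 V — the active assumption fails.
Re-solve with V_CE = 0.2 V. KCL at the emitter: V_E/R_E = (V_BB−0.7−V_E)/R_B + (V_CC−0.2−V_E)/R_C, giving V_E = 0.927 V.
I_C = (V_CC − 0.2 − V_E)/R_C = (11.8 − 0.927)/10 = 1.09 mA.
Check: I_B = (1.7 − 0.927)/18 = 0.043 mA, and β·I_B = 4.3 mA > I_C, confirming saturation.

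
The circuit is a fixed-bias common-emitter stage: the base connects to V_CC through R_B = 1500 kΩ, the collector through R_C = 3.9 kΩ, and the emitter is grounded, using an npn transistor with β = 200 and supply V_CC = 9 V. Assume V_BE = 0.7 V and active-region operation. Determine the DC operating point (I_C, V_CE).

Base loop: V_CC = I_B·R_B + V_BE, so I_B = (9 − 0.7)/1500 kΩ = 0.00553 mA.
In the active region I_C = β·I_B = 200 × 0.00553 = 1.11 mA.
Collector loop: V_CE = V_CC − I_C·R_C = 9 − 1.11×3.9 = 4.68 V.
Since V_CE = 4.68 V > V_CE(sat) ≈ 0.2 V, the transistor is in the active region as assumed.

I_C ≈ 1.1 mA, V_CE ≈ 4.7 V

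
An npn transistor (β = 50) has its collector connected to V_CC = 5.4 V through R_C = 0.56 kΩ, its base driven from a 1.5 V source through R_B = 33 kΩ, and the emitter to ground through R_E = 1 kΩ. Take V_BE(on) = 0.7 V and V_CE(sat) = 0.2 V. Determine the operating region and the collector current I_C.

active; I_C ≈ 0.48 mA

Assume active. Base-emitter loop: I_B = (V_BB − V_BE)/(R_B + (β+1)R_E) = (1.5 − 0.7)/(33 + 51×1) = 0.00952 mA.
I_C = β·I_B = 50×0.00952 = 0.476 mA.
V_CE = V_CC − I_C·R_C − I_E·R_E = 5.4 − 0.476×0.56 − 0.486×1 = 4.65 V > V_CE(sat), so the active-region assumption holds.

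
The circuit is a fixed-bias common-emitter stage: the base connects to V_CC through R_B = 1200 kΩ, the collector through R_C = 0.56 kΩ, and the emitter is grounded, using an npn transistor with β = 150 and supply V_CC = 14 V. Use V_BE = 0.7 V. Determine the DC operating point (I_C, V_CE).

I_C ≈ 1.7 mA, V_CE ≈ 13 V

Base loop: V_CC = I_B·R_B + V_BE, so I_B = (14 − 0.7)/1200 kΩ = 0.0111 mA.
In the active region I_C = β·I_B = 150 × 0.0111 = 1.66 mA.
Collector loop: V_CE = V_CC − I_C·R_C = 14 − 1.66×0.56 = 13.1 V.
Since V_CE = 13.1 V > V_CE(sat) ≈ 0.2 V, the transistor is in the active region as assumed.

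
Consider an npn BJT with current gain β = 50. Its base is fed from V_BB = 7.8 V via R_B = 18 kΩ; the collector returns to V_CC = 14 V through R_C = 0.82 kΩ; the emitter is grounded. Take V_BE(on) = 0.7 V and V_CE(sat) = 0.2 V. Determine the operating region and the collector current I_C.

saturation; I_C ≈ 17 mA

Assume active: I_B = (7.8 − 0.7)/18 = 0.394 mA, giving I_C = β·I_B = 19.7 mA.
But then V_CE = 14 − 19.7×0.82 = -2.17 V < V_CE(sat) = 0.2 V — impossible in the active region.
So the transistor is saturated. With V_CE = 0.2 V, I_C = (V_CC − 0.2)/R_C = 13.8/0.82 = 16.8 mA.
Check: β·I_B = 19.7 mA > I_C = 16.8 mA, confirming saturation.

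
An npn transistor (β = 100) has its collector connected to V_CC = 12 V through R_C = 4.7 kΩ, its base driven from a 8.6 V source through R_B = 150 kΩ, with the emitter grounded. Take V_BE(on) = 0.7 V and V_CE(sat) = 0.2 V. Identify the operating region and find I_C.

saturation; I_C ≈ 2.5 mA

Assume active: I_B = (8.6 − 0.7)/150 = 0.0527 mA, giving I_C = β·I_B = 5.27 mA.
But then V_CE = 12 − 5.27×4.7 = -12.8 V < V_CE(sat) = 0.2 V — impossible in the active region.
So the transistor is saturated. With V_CE = 0.2 V, I_C = (V_CC − 0.2)/R_C = 11.8/4.7 = 2.51 mA.
Check: β·I_B = 5.27 mA > I_C = 2.51 mA, confirming saturation.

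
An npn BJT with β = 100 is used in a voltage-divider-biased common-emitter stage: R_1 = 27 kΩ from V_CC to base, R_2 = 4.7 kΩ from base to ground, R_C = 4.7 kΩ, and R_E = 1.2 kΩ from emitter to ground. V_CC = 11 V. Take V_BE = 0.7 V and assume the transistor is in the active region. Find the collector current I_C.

I_C ≈ 0.74 mA

Thevenize the base divider: V_Th = V_CC·R_2/(R_1+R_2) = 11×4.7/31.7 = 1.63 V, R_Th = R_1‖R_2 = 4 kΩ.
Base-emitter loop: V_Th = I_B·R_Th + V_BE + (β+1)I_B·R_E, so I_B = (1.63 − 0.7) / (4 + 101×1.2) = 0.00744 mA.
I_C = β·I_B = 100×0.00744 = 0.744 mA, and I_E = (β+1)I_B = 0.751 mA.
V_CE = V_CC − I_C·R_C − I_E·R_E = 11 − 0.744×4.7 − 0.751×1.2 = 6.6 V.
V_CE = 6.6 V > 0.2 V confirms active-region operation.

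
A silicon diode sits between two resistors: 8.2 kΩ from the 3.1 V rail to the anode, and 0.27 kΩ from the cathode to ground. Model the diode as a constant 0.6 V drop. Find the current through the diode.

The two resistors are in series with the diode, so KVL gives 3.1 = I·8.2 + 0.6 + I·0.27.
I = (3.1 − 0.6) / (8.2 + 0.27) kΩ = 2.5 / 8.47 = 0.295 mA.

I ≈ 0.3 mA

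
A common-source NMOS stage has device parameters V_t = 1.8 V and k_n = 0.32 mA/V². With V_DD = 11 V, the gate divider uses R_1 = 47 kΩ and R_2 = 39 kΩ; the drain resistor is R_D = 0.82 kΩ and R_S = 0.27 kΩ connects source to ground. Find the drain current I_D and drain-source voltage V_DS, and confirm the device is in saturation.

V_G = V_DD·R_2/(R_1+R_2) = 11×39/86 = 4.99 V.
Assume saturation: I_D = (k_n/2)(V_GS − V_t)² with V_GS = V_G − I_D·R_S = 4.99 − 0.27·I_D.
Substituting gives 0.0117·I_D² − 1.28·I_D + 1.63 = 0, with roots I_D = 1.29 or 108 mA.
The root I_D = 108 mA gives V_GS = -24.2 V ≤ V_t, so take I_D = 1.29 mA.
Then V_GS = 4.64 V and V_DS = V_DD − I_D(R_D+R_S) = 11 − 1.29×1.09 = 9.59 V.
Saturation requires V_DS ≥ V_GS − V_t = 2.84 V; 9.59 ≥ 2.84 ✓.

I_D ≈ 1.3 mA, V_DS ≈ 9.6 V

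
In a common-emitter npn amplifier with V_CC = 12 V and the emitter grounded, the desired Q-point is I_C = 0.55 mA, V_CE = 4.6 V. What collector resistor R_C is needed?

R_C ≈ 13 kΩ

Collector loop: V_CC = I_C·R_C + V_CE.
R_C = (V_CC − V_CE)/I_C = (12 − 4.6)/0.55 = 13.5 kΩ.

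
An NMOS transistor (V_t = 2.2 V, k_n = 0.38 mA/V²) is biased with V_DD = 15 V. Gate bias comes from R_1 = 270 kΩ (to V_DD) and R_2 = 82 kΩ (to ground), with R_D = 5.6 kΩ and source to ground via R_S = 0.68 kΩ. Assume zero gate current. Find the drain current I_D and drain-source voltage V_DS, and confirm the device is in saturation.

V_G = V_DD·R_2/(R_1+R_2) = 15×82/352 = 3.49 V.
Assume saturation: I_D = (k_n/2)(V_GS − V_t)² with V_GS = V_G − I_D·R_S = 3.49 − 0.68·I_D.
Substituting gives 0.0879·I_D² − 1.33·I_D + 0.318 = 0, with roots I_D = 0.242 or 14.9 mA.
The root I_D = 14.9 mA gives V_GS = -6.67 V ≤ V_t, so take I_D = 0.242 mA.
Then V_GS = 3.33 V and V_DS = V_DD − I_D(R_D+R_S) = 15 − 0.242×6.28 = 13.5 V.
Saturation requires V_DS ≥ V_GS − V_t = 1.13 V; 13.5 ≥ 1.13 ✓.

I_D ≈ 0.24 mA, V_DS ≈ 13 V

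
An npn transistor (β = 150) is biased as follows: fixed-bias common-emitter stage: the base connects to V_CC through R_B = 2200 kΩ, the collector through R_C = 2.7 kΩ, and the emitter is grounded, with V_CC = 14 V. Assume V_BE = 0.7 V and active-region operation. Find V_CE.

V_CE ≈ 12 V

Base loop: V_CC = I_B·R_B + V_BE, so I_B = (14 − 0.7)/2200 kΩ = 0.00605 mA.
In the active region I_C = β·I_B = 150 × 0.00605 = 0.907 mA.
Collector loop: V_CE = V_CC − I_C·R_C = 14 − 0.907×2.7 = 11.6 V.
Since V_CE = 11.6 V > V_CE(sat) ≈ 0.2 V, the transistor is in the active region as assumed.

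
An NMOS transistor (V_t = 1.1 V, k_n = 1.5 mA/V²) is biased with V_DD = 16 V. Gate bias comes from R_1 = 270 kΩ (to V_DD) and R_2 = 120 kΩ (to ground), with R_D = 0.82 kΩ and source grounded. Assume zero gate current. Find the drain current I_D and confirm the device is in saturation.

V_G = V_DD·R_2/(R_1+R_2) = 16×120/390 = 4.92 V. With the source grounded, V_GS = V_G = 4.92 V.
Assume saturation: I_D = (k_n/2)(V_GS − V_t)² = (1.5/2)×(4.92 − 1.1)² = 0.75×3.82² = 11 mA.
V_DS = V_DD − I_D·R_D = 16 − 11×0.82 = 7.01 V.
Saturation requires V_DS ≥ V_GS − V_t = 3.82 V; 7.01 ≥ 3.82 ✓.

I_D ≈ 11 mA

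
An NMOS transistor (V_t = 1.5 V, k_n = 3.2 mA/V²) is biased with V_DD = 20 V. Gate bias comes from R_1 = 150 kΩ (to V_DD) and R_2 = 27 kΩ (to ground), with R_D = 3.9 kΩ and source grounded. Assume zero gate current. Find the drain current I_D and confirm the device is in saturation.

V_G = V_DD·R_2/(R_1+R_2) = 20×27/177 = 3.05 V. With the source grounded, V_GS = V_G = 3.05 V.
Assume saturation: I_D = (k_n/2)(V_GS − V_t)² = (3.2/2)×(3.05 − 1.5)² = 1.6×1.55² = 3.85 mA.
V_DS = V_DD − I_D·R_D = 20 − 3.85×3.9 = 4.99 V.
Saturation requires V_DS ≥ V_GS − V_t = 1.55 V; 4.99 ≥ 1.55 ✓.

I_D ≈ 3.8 mA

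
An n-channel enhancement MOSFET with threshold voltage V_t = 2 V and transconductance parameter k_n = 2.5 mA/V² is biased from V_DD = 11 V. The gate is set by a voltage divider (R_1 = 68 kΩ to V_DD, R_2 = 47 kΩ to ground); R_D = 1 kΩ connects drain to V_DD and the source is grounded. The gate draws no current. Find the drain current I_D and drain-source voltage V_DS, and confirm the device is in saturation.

V_G = V_DD·R_2/(R_1+R_2) = 11×47/115 = 4.5 V. With the source grounded, V_GS = V_G = 4.5 V.
Assume saturation: I_D = (k_n/2)(V_GS − V_t)² = (2.5/2)×(4.5 − 2)² = 1.25×2.5² = 7.79 mA.
V_DS = V_DD − I_D·R_D = 11 − 7.79×1 = 3.21 V.
Saturation requires V_DS ≥ V_GS − V_t = 2.5 V; 3.21 ≥ 2.5 ✓.

I_D ≈ 7.8 mA, V_DS ≈ 3.2 V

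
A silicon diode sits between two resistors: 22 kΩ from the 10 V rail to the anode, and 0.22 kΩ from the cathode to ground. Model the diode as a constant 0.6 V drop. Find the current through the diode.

The two resistors are in series with the diode, so KVL gives 10 = I·22 + 0.6 + I·0.22.
I = (10 − 0.6) / (22 + 0.22) kΩ = 9.4 / 22.2 = 0.423 mA.

I ≈ 0.42 mA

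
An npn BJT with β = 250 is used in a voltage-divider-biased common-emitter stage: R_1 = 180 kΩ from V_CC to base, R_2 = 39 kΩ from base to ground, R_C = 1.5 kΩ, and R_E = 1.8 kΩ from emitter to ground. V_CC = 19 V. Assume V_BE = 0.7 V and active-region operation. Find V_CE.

V_CE ≈ 14 V

Thevenize the base divider: V_Th = V_CC·R_2/(R_1+R_2) = 19×39/219 = 3.38 V, R_Th = R_1‖R_2 = 32.1 kΩ.
Base-emitter loop: V_Th = I_B·R_Th + V_BE + (β+1)I_B·R_E, so I_B = (3.38 − 0.7) / (32.1 + 251×1.8) = 0.00555 mA.
I_C = β·I_B = 250×0.00555 = 1.39 mA, and I_E = (β+1)I_B = 1.39 mA.
V_CE = V_CC − I_C·R_C − I_E·R_E = 19 − 1.39×1.5 − 1.39×1.8 = 14.4 V.
V_CE = 14.4 V > 0.2 V confirms active-region operation.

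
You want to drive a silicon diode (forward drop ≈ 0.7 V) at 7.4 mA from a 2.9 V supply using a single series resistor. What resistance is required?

R ≈ 0.3 kΩ

The resistor drops V_S − V_D = 2.9 − 0.7 = 2.2 V at 7.4 mA.
R = 2.2 V / 7.4 mA = 0.297 kΩ.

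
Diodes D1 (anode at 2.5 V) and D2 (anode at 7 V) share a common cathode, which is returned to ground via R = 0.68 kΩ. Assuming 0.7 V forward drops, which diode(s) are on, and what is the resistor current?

Only D2 conducts; I_R ≈ 9.3 mA

Assume both conduct. Then node N would need to be at both 2.5−0.7 = 1.8 V and 7−0.7 = 6.3 V, which is impossible.
Assume only D2 conducts: V_N = 7 − 0.7 = 6.3 V, so I_R = 6.3/0.68 = 9.26 mA.
Check D1: its anode-to-cathode voltage is 2.5 − 6.3 = -3.8 V < 0.7 V, so it is off. The assumption is consistent.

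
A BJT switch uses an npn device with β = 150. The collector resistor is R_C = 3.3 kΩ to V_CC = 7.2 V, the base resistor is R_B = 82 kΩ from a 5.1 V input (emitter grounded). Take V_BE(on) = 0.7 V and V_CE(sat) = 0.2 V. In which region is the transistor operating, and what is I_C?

saturation; I_C ≈ 2.1 mA

Assume active: I_B = (5.1 − 0.7)/82 = 0.0537 mA, giving I_C = β·I_B = 8.05 mA.
But then V_CE = 7.2 − 8.05×3.3 = -19.4 V < V_CE(sat) = 0.2 V — impossible in the active region.
So the transistor is saturated. With V_CE = 0.2 V, I_C = (V_CC − 0.2)/R_C = 7/3.3 = 2.12 mA.
Check: β·I_B = 8.05 mA > I_C = 2.12 mA, confirming saturation.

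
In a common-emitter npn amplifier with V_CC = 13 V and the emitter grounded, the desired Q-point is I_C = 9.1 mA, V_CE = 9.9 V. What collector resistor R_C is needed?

R_C ≈ 0.34 kΩ

Collector loop: V_CC = I_C·R_C + V_CE.
R_C = (V_CC − V_CE)/I_C = (13 − 9.9)/9.1 = 0.341 kΩ.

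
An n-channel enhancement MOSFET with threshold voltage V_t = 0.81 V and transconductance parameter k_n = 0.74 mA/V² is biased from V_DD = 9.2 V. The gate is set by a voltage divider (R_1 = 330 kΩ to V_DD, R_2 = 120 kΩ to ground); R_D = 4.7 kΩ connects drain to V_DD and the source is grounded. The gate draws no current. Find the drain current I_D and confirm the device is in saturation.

I_D ≈ 1 mA

V_G = V_DD·R_2/(R_1+R_2) = 9.2×120/450 = 2.45 V. With the source grounded, V_GS = V_G = 2.45 V.
Assume saturation: I_D = (k_n/2)(V_GS − V_t)² = (0.74/2)×(2.45 − 0.81)² = 0.37×1.64² = 0.999 mA.
V_DS = V_DD − I_D·R_D = 9.2 − 0.999×4.7 = 4.5 V.
Saturation requires V_DS ≥ V_GS − V_t = 1.64 V; 4.5 ≥ 1.64 ✓.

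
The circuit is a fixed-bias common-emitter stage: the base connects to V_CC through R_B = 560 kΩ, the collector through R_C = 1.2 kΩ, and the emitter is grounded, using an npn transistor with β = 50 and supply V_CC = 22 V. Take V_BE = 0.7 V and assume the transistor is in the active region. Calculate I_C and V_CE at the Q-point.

Base loop: V_CC = I_B·R_B + V_BE, so I_B = (22 − 0.7)/560 kΩ = 0.038 mA.
In the active region I_C = β·I_B = 50 × 0.038 = 1.9 mA.
Collector loop: V_CE = V_CC − I_C·R_C = 22 − 1.9×1.2 = 19.7 V.
Since V_CE = 19.7 V > V_CE(sat) ≈ 0.2 V, the transistor is in the active region as assumed.

I_C ≈ 1.9 mA, V_CE ≈ 20 V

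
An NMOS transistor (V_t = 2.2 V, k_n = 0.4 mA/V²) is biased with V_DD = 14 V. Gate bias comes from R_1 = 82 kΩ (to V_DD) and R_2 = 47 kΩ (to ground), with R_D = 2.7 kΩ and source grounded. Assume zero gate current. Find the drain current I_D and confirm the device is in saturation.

I_D ≈ 1.7 mA

V_G = V_DD·R_2/(R_1+R_2) = 14×47/129 = 5.1 V. With the source grounded, V_GS = V_G = 5.1 V.
Assume saturation: I_D = (k_n/2)(V_GS − V_t)² = (0.4/2)×(5.1 − 2.2)² = 0.2×2.9² = 1.68 mA.
V_DS = V_DD − I_D·R_D = 14 − 1.68×2.7 = 9.46 V.
Saturation requires V_DS ≥ V_GS − V_t = 2.9 V; 9.46 ≥ 2.9 ✓.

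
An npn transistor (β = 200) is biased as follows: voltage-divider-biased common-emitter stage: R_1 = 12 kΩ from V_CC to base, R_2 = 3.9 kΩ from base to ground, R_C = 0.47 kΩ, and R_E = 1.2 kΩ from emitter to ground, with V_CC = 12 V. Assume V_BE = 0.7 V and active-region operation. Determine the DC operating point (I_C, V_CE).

Thevenize the base divider: V_Th = V_CC·R_2/(R_1+R_2) = 12×3.9/15.9 = 2.94 V, R_Th = R_1‖R_2 = 2.94 kΩ.
Base-emitter loop: V_Th = I_B·R_Th + V_BE + (β+1)I_B·R_E, so I_B = (2.94 − 0.7) / (2.94 + 201×1.2) = 0.00919 mA.
I_C = β·I_B = 200×0.00919 = 1.84 mA, and I_E = (β+1)I_B = 1.85 mA.
V_CE = V_CC − I_C·R_C − I_E·R_E = 12 − 1.84×0.47 − 1.85×1.2 = 8.92 V.
V_CE = 8.92 V > 0.2 V confirms active-region operation.

I_C ≈ 1.8 mA, V_CE ≈ 8.9 V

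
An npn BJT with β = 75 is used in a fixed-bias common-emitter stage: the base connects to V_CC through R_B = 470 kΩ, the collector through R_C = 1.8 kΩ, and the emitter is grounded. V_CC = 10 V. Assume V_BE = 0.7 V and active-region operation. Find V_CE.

V_CE ≈ 7.3 V

Base loop: V_CC = I_B·R_B + V_BE, so I_B = (10 − 0.7)/470 kΩ = 0.0198 mA.
In the active region I_C = β·I_B = 75 × 0.0198 = 1.48 mA.
Collector loop: V_CE = V_CC − I_C·R_C = 10 − 1.48×1.8 = 7.33 V.
Since V_CE = 7.33 V > V_CE(sat) ≈ 0.2 V, the transistor is in the active region as assumed.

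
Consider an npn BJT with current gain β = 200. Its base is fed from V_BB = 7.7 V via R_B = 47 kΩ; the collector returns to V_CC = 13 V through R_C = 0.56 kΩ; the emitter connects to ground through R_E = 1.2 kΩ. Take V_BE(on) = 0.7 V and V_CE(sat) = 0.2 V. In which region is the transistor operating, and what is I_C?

Assume active. Base-emitter loop: I_B = (V_BB − V_BE)/(R_B + (β+1)R_E) = (7.7 − 0.7)/(47 + 201×1.2) = 0.0243 mA.
I_C = β·I_B = 200×0.0243 = 4.86 mA.
V_CE = V_CC − I_C·R_C − I_E·R_E = 13 − 4.86×0.56 − 4.88×1.2 = 4.42 V > V_CE(sat), so the active-region assumption holds.

active; I_C ≈ 4.9 mA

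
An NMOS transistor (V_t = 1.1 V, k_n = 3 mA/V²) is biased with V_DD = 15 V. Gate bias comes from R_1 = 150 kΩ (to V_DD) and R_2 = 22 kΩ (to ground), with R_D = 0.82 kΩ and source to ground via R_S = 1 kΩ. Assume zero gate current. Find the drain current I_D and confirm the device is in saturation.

I_D ≈ 0.34 mA

V_G = V_DD·R_2/(R_1+R_2) = 15×22/172 = 1.92 V.
Assume saturation: I_D = (k_n/2)(V_GS − V_t)² with V_GS = V_G − I_D·R_S = 1.92 − 1·I_D.
Substituting gives 1.5·I_D² − 3.46·I_D + 1.01 = 0, with roots I_D = 0.341 or 1.96 mA.
The root I_D = 1.96 mA gives V_GS = -0.0438 V ≤ V_t, so take I_D = 0.341 mA.
Then V_GS = 1.58 V and V_DS = V_DD − I_D(R_D+R_S) = 15 − 0.341×1.82 = 14.4 V.
Saturation requires V_DS ≥ V_GS − V_t = 0.477 V; 14.4 ≥ 0.477 ✓.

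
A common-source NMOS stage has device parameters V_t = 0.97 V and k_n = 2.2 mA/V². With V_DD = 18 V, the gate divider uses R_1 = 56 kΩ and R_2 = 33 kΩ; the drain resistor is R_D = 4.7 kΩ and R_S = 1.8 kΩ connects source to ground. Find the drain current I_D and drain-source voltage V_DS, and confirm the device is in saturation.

V_G = V_DD·R_2/(R_1+R_2) = 18×33/89 = 6.67 V.
Assume saturation: I_D = (k_n/2)(V_GS − V_t)² with V_GS = V_G − I_D·R_S = 6.67 − 1.8·I_D.
Substituting gives 3.56·I_D² − 23.6·I_D + 35.8 = 0, with roots I_D = 2.36 or 4.26 mA.
The root I_D = 4.26 mA gives V_GS = -0.999 V ≤ V_t, so take I_D = 2.36 mA.
Then V_GS = 2.43 V and V_DS = V_DD − I_D(R_D+R_S) = 18 − 2.36×6.5 = 2.69 V.
Saturation requires V_DS ≥ V_GS − V_t = 1.46 V; 2.69 ≥ 1.46 ✓.

I_D ≈ 2.4 mA, V_DS ≈ 2.7 V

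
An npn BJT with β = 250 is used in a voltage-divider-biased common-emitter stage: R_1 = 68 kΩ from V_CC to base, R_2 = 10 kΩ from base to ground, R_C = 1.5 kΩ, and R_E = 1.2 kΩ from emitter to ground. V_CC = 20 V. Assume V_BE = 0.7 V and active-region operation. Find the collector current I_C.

I_C ≈ 1.5 mA

Thevenize the base divider: V_Th = V_CC·R_2/(R_1+R_2) = 20×10/78 = 2.56 V, R_Th = R_1‖R_2 = 8.72 kΩ.
Base-emitter loop: V_Th = I_B·R_Th + V_BE + (β+1)I_B·R_E, so I_B = (2.56 − 0.7) / (8.72 + 251×1.2) = 0.00601 mA.
I_C = β·I_B = 250×0.00601 = 1.5 mA, and I_E = (β+1)I_B = 1.51 mA.
V_CE = V_CC − I_C·R_C − I_E·R_E = 20 − 1.5×1.5 − 1.51×1.2 = 15.9 V.
V_CE = 15.9 V > 0.2 V confirms active-region operation.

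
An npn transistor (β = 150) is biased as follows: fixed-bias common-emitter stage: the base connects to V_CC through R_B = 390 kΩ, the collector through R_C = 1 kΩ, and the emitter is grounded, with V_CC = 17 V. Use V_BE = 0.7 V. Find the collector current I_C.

Base loop: V_CC = I_B·R_B + V_BE, so I_B = (17 − 0.7)/390 kΩ = 0.0418 mA.
In the active region I_C = β·I_B = 150 × 0.0418 = 6.27 mA.
Collector loop: V_CE = V_CC − I_C·R_C = 17 − 6.27×1 = 10.7 V.
Since V_CE = 10.7 V > V_CE(sat) ≈ 0.2 V, the transistor is in the active region as assumed.

I_C ≈ 6.3 mA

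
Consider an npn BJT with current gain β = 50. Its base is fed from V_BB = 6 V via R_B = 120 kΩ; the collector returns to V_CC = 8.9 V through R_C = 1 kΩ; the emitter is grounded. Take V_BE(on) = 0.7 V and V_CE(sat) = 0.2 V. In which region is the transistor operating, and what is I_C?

Assume active. Base-emitter loop: I_B = (V_BB − V_BE)/R_B = (6 − 0.7)/120 = 0.0442 mA.
I_C = β·I_B = 50×0.0442 = 2.21 mA.
V_CE = V_CC − I_C·R_C = 8.9 − 2.21×1 = 6.69 V > V_CE(sat), so the active-region assumption holds.

active; I_C ≈ 2.2 mA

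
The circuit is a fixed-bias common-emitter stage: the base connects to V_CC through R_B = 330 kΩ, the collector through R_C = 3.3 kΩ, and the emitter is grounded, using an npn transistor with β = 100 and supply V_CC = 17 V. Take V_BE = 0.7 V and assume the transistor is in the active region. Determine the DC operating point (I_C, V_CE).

I_C ≈ 4.9 mA, V_CE ≈ 0.7 V

Base loop: V_CC = I_B·R_B + V_BE, so I_B = (17 − 0.7)/330 kΩ = 0.0494 mA.
In the active region I_C = β·I_B = 100 × 0.0494 = 4.94 mA.
Collector loop: V_CE = V_CC − I_C·R_C = 17 − 4.94×3.3 = 0.7 V.
Since V_CE = 0.7 V > V_CE(sat) ≈ 0.2 V, the transistor is in the active region as assumed.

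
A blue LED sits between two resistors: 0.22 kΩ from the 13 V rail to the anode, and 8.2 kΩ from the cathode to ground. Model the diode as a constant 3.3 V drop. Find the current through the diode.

The two resistors are in series with the diode, so KVL gives 13 = I·0.22 + 3.3 + I·8.2.
I = (13 − 3.3) / (0.22 + 8.2) kΩ = 9.7 / 8.42 = 1.15 mA.

I ≈ 1.2 mA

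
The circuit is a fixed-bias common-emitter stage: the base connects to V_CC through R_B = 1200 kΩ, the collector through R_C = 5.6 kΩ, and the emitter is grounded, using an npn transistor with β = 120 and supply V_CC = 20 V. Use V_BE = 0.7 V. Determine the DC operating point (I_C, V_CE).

I_C ≈ 1.9 mA, V_CE ≈ 9.2 V

Base loop: V_CC = I_B·R_B + V_BE, so I_B = (20 − 0.7)/1200 kΩ = 0.0161 mA.
In the active region I_C = β·I_B = 120 × 0.0161 = 1.93 mA.
Collector loop: V_CE = V_CC − I_C·R_C = 20 − 1.93×5.6 = 9.19 V.
Since V_CE = 9.19 V > V_CE(sat) ≈ 0.2 V, the transistor is in the active region as assumed.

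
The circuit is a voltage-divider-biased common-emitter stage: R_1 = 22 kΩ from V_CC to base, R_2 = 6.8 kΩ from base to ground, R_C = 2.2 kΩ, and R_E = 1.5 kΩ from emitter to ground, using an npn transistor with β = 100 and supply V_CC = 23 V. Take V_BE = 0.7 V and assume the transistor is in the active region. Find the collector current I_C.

I_C ≈ 3 mA

Thevenize the base divider: V_Th = V_CC·R_2/(R_1+R_2) = 23×6.8/28.8 = 5.43 V, R_Th = R_1‖R_2 = 5.19 kΩ.
Base-emitter loop: V_Th = I_B·R_Th + V_BE + (β+1)I_B·R_E, so I_B = (5.43 − 0.7) / (5.19 + 101×1.5) = 0.0302 mA.
I_C = β·I_B = 100×0.0302 = 3.02 mA, and I_E = (β+1)I_B = 3.05 mA.
V_CE = V_CC − I_C·R_C − I_E·R_E = 23 − 3.02×2.2 − 3.05×1.5 = 11.8 V.
V_CE = 11.8 V > 0.2 V confirms active-region operation.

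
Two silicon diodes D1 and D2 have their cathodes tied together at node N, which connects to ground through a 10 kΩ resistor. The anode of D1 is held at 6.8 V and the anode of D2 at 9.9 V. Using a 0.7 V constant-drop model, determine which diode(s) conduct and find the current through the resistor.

Assume both conduct. Then node N would need to be at both 6.8−0.7 = 6.1 V and 9.9−0.7 = 9.2 V, which is impossible.
Assume only D2 conducts: V_N = 9.9 − 0.7 = 9.2 V, so I_R = 9.2/10 = 0.92 mA.
Check D1: its anode-to-cathode voltage is 6.8 − 9.2 = -2.4 V < 0.7 V, so it is off. The assumption is consistent.

Only D2 conducts; I_R ≈ 0.92 mA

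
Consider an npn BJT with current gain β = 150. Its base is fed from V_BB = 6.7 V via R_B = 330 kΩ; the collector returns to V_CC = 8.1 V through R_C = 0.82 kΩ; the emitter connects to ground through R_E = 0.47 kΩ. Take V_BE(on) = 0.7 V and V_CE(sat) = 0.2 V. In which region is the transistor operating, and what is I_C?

Assume active. Base-emitter loop: I_B = (V_BB − V_BE)/(R_B + (β+1)R_E) = (6.7 − 0.7)/(330 + 151×0.47) = 0.015 mA.
I_C = β·I_B = 150×0.015 = 2.24 mA.
V_CE = V_CC − I_C·R_C − I_E·R_E = 8.1 − 2.24×0.82 − 2.26×0.47 = 5.2 V > V_CE(sat), so the active-region assumption holds.

active; I_C ≈ 2.2 mA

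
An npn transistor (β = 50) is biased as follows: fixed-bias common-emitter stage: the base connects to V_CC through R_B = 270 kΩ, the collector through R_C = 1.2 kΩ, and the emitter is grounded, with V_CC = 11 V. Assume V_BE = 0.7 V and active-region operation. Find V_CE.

Base loop: V_CC = I_B·R_B + V_BE, so I_B = (11 − 0.7)/270 kΩ = 0.0381 mA.
In the active region I_C = β·I_B = 50 × 0.0381 = 1.91 mA.
Collector loop: V_CE = V_CC − I_C·R_C = 11 − 1.91×1.2 = 8.71 V.
Since V_CE = 8.71 V > V_CE(sat) ≈ 0.2 V, the transistor is in the active region as assumed.

V_CE ≈ 8.7 V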